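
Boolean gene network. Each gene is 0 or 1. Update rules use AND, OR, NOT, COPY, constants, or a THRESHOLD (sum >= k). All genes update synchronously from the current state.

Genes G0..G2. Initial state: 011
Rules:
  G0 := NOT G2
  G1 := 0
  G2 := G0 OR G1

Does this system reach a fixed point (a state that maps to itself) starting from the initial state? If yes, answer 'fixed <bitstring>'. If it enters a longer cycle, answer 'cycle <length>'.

Step 0: 011
Step 1: G0=NOT G2=NOT 1=0 G1=0(const) G2=G0|G1=0|1=1 -> 001
Step 2: G0=NOT G2=NOT 1=0 G1=0(const) G2=G0|G1=0|0=0 -> 000
Step 3: G0=NOT G2=NOT 0=1 G1=0(const) G2=G0|G1=0|0=0 -> 100
Step 4: G0=NOT G2=NOT 0=1 G1=0(const) G2=G0|G1=1|0=1 -> 101
Step 5: G0=NOT G2=NOT 1=0 G1=0(const) G2=G0|G1=1|0=1 -> 001
Cycle of length 4 starting at step 1 -> no fixed point

Answer: cycle 4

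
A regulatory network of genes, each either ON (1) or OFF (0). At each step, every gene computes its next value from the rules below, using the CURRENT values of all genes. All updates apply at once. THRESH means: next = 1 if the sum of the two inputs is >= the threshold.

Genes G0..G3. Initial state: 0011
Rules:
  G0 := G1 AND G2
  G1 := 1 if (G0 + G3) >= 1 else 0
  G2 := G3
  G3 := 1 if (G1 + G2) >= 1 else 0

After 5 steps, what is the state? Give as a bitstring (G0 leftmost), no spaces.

Step 1: G0=G1&G2=0&1=0 G1=(0+1>=1)=1 G2=G3=1 G3=(0+1>=1)=1 -> 0111
Step 2: G0=G1&G2=1&1=1 G1=(0+1>=1)=1 G2=G3=1 G3=(1+1>=1)=1 -> 1111
Step 3: G0=G1&G2=1&1=1 G1=(1+1>=1)=1 G2=G3=1 G3=(1+1>=1)=1 -> 1111
Step 4: G0=G1&G2=1&1=1 G1=(1+1>=1)=1 G2=G3=1 G3=(1+1>=1)=1 -> 1111
Step 5: G0=G1&G2=1&1=1 G1=(1+1>=1)=1 G2=G3=1 G3=(1+1>=1)=1 -> 1111

1111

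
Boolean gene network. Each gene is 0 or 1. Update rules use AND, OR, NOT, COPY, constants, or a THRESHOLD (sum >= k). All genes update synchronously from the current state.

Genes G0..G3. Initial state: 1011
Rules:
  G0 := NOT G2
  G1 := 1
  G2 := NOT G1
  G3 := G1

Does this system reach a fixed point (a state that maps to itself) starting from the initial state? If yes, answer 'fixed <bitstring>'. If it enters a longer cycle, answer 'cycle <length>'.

Answer: fixed 1101

Derivation:
Step 0: 1011
Step 1: G0=NOT G2=NOT 1=0 G1=1(const) G2=NOT G1=NOT 0=1 G3=G1=0 -> 0110
Step 2: G0=NOT G2=NOT 1=0 G1=1(const) G2=NOT G1=NOT 1=0 G3=G1=1 -> 0101
Step 3: G0=NOT G2=NOT 0=1 G1=1(const) G2=NOT G1=NOT 1=0 G3=G1=1 -> 1101
Step 4: G0=NOT G2=NOT 0=1 G1=1(const) G2=NOT G1=NOT 1=0 G3=G1=1 -> 1101
Fixed point reached at step 3: 1101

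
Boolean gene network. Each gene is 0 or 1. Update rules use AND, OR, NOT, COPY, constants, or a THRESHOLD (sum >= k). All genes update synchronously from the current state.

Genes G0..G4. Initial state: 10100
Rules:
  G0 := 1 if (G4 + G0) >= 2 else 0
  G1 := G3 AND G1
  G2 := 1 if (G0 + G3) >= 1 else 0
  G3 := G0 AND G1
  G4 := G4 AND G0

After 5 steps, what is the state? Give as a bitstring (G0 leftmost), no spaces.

Step 1: G0=(0+1>=2)=0 G1=G3&G1=0&0=0 G2=(1+0>=1)=1 G3=G0&G1=1&0=0 G4=G4&G0=0&1=0 -> 00100
Step 2: G0=(0+0>=2)=0 G1=G3&G1=0&0=0 G2=(0+0>=1)=0 G3=G0&G1=0&0=0 G4=G4&G0=0&0=0 -> 00000
Step 3: G0=(0+0>=2)=0 G1=G3&G1=0&0=0 G2=(0+0>=1)=0 G3=G0&G1=0&0=0 G4=G4&G0=0&0=0 -> 00000
Step 4: G0=(0+0>=2)=0 G1=G3&G1=0&0=0 G2=(0+0>=1)=0 G3=G0&G1=0&0=0 G4=G4&G0=0&0=0 -> 00000
Step 5: G0=(0+0>=2)=0 G1=G3&G1=0&0=0 G2=(0+0>=1)=0 G3=G0&G1=0&0=0 G4=G4&G0=0&0=0 -> 00000

00000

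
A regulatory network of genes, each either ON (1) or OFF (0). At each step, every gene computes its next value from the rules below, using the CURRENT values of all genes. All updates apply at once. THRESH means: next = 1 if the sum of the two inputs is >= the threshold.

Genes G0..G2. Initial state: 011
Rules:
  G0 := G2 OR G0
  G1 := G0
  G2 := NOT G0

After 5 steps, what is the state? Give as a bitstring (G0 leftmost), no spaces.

Step 1: G0=G2|G0=1|0=1 G1=G0=0 G2=NOT G0=NOT 0=1 -> 101
Step 2: G0=G2|G0=1|1=1 G1=G0=1 G2=NOT G0=NOT 1=0 -> 110
Step 3: G0=G2|G0=0|1=1 G1=G0=1 G2=NOT G0=NOT 1=0 -> 110
Step 4: G0=G2|G0=0|1=1 G1=G0=1 G2=NOT G0=NOT 1=0 -> 110
Step 5: G0=G2|G0=0|1=1 G1=G0=1 G2=NOT G0=NOT 1=0 -> 110

110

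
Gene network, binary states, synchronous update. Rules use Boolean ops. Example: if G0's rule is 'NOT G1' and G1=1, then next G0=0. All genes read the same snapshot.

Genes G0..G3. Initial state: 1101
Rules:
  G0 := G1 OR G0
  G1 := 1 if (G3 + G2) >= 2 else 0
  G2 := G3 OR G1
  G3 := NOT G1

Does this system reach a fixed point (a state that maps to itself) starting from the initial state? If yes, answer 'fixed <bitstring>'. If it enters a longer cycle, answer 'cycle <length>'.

Step 0: 1101
Step 1: G0=G1|G0=1|1=1 G1=(1+0>=2)=0 G2=G3|G1=1|1=1 G3=NOT G1=NOT 1=0 -> 1010
Step 2: G0=G1|G0=0|1=1 G1=(0+1>=2)=0 G2=G3|G1=0|0=0 G3=NOT G1=NOT 0=1 -> 1001
Step 3: G0=G1|G0=0|1=1 G1=(1+0>=2)=0 G2=G3|G1=1|0=1 G3=NOT G1=NOT 0=1 -> 1011
Step 4: G0=G1|G0=0|1=1 G1=(1+1>=2)=1 G2=G3|G1=1|0=1 G3=NOT G1=NOT 0=1 -> 1111
Step 5: G0=G1|G0=1|1=1 G1=(1+1>=2)=1 G2=G3|G1=1|1=1 G3=NOT G1=NOT 1=0 -> 1110
Step 6: G0=G1|G0=1|1=1 G1=(0+1>=2)=0 G2=G3|G1=0|1=1 G3=NOT G1=NOT 1=0 -> 1010
Cycle of length 5 starting at step 1 -> no fixed point

Answer: cycle 5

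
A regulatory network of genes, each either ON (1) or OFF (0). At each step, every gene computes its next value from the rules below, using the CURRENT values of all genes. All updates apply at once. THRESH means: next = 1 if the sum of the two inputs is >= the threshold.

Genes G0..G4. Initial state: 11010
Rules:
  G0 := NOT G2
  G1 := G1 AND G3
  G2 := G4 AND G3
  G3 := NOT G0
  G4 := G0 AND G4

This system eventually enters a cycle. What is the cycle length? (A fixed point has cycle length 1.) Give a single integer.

Step 0: 11010
Step 1: G0=NOT G2=NOT 0=1 G1=G1&G3=1&1=1 G2=G4&G3=0&1=0 G3=NOT G0=NOT 1=0 G4=G0&G4=1&0=0 -> 11000
Step 2: G0=NOT G2=NOT 0=1 G1=G1&G3=1&0=0 G2=G4&G3=0&0=0 G3=NOT G0=NOT 1=0 G4=G0&G4=1&0=0 -> 10000
Step 3: G0=NOT G2=NOT 0=1 G1=G1&G3=0&0=0 G2=G4&G3=0&0=0 G3=NOT G0=NOT 1=0 G4=G0&G4=1&0=0 -> 10000
State from step 3 equals state from step 2 -> cycle length 1

Answer: 1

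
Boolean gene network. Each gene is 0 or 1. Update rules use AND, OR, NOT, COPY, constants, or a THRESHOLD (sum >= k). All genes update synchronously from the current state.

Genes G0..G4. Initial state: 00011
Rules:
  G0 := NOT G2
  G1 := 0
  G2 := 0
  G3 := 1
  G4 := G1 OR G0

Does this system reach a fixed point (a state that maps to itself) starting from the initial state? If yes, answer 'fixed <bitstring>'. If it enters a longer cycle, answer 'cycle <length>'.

Answer: fixed 10011

Derivation:
Step 0: 00011
Step 1: G0=NOT G2=NOT 0=1 G1=0(const) G2=0(const) G3=1(const) G4=G1|G0=0|0=0 -> 10010
Step 2: G0=NOT G2=NOT 0=1 G1=0(const) G2=0(const) G3=1(const) G4=G1|G0=0|1=1 -> 10011
Step 3: G0=NOT G2=NOT 0=1 G1=0(const) G2=0(const) G3=1(const) G4=G1|G0=0|1=1 -> 10011
Fixed point reached at step 2: 10011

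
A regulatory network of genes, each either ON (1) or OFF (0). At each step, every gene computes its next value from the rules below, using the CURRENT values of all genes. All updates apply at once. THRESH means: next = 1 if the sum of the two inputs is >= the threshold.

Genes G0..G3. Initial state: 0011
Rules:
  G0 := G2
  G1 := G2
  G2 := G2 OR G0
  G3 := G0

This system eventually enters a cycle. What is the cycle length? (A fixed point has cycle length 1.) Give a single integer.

Step 0: 0011
Step 1: G0=G2=1 G1=G2=1 G2=G2|G0=1|0=1 G3=G0=0 -> 1110
Step 2: G0=G2=1 G1=G2=1 G2=G2|G0=1|1=1 G3=G0=1 -> 1111
Step 3: G0=G2=1 G1=G2=1 G2=G2|G0=1|1=1 G3=G0=1 -> 1111
State from step 3 equals state from step 2 -> cycle length 1

Answer: 1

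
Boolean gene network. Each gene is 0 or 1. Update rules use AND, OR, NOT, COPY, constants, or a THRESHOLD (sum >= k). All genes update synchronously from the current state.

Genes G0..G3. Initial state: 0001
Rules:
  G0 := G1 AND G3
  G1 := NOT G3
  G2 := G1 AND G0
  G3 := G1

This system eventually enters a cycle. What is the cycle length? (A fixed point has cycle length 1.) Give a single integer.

Answer: 4

Derivation:
Step 0: 0001
Step 1: G0=G1&G3=0&1=0 G1=NOT G3=NOT 1=0 G2=G1&G0=0&0=0 G3=G1=0 -> 0000
Step 2: G0=G1&G3=0&0=0 G1=NOT G3=NOT 0=1 G2=G1&G0=0&0=0 G3=G1=0 -> 0100
Step 3: G0=G1&G3=1&0=0 G1=NOT G3=NOT 0=1 G2=G1&G0=1&0=0 G3=G1=1 -> 0101
Step 4: G0=G1&G3=1&1=1 G1=NOT G3=NOT 1=0 G2=G1&G0=1&0=0 G3=G1=1 -> 1001
Step 5: G0=G1&G3=0&1=0 G1=NOT G3=NOT 1=0 G2=G1&G0=0&1=0 G3=G1=0 -> 0000
State from step 5 equals state from step 1 -> cycle length 4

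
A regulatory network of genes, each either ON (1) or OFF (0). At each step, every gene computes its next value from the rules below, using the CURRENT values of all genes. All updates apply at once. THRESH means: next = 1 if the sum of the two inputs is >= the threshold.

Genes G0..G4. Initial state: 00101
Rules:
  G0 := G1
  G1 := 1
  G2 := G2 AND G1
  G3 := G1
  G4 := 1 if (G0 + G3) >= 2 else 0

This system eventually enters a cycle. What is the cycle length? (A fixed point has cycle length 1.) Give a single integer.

Answer: 1

Derivation:
Step 0: 00101
Step 1: G0=G1=0 G1=1(const) G2=G2&G1=1&0=0 G3=G1=0 G4=(0+0>=2)=0 -> 01000
Step 2: G0=G1=1 G1=1(const) G2=G2&G1=0&1=0 G3=G1=1 G4=(0+0>=2)=0 -> 11010
Step 3: G0=G1=1 G1=1(const) G2=G2&G1=0&1=0 G3=G1=1 G4=(1+1>=2)=1 -> 11011
Step 4: G0=G1=1 G1=1(const) G2=G2&G1=0&1=0 G3=G1=1 G4=(1+1>=2)=1 -> 11011
State from step 4 equals state from step 3 -> cycle length 1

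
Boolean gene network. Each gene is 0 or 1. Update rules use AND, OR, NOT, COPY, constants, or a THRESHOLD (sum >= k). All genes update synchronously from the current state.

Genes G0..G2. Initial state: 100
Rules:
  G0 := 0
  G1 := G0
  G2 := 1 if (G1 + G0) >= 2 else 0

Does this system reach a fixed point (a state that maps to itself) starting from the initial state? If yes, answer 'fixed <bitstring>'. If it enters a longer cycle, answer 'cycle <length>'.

Answer: fixed 000

Derivation:
Step 0: 100
Step 1: G0=0(const) G1=G0=1 G2=(0+1>=2)=0 -> 010
Step 2: G0=0(const) G1=G0=0 G2=(1+0>=2)=0 -> 000
Step 3: G0=0(const) G1=G0=0 G2=(0+0>=2)=0 -> 000
Fixed point reached at step 2: 000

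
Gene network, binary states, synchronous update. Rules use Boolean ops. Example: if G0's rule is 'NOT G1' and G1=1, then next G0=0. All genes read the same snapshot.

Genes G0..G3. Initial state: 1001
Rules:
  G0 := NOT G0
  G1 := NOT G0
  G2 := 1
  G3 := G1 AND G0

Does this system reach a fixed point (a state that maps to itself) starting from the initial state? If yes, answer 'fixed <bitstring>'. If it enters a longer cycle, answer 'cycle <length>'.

Answer: cycle 2

Derivation:
Step 0: 1001
Step 1: G0=NOT G0=NOT 1=0 G1=NOT G0=NOT 1=0 G2=1(const) G3=G1&G0=0&1=0 -> 0010
Step 2: G0=NOT G0=NOT 0=1 G1=NOT G0=NOT 0=1 G2=1(const) G3=G1&G0=0&0=0 -> 1110
Step 3: G0=NOT G0=NOT 1=0 G1=NOT G0=NOT 1=0 G2=1(const) G3=G1&G0=1&1=1 -> 0011
Step 4: G0=NOT G0=NOT 0=1 G1=NOT G0=NOT 0=1 G2=1(const) G3=G1&G0=0&0=0 -> 1110
Cycle of length 2 starting at step 2 -> no fixed point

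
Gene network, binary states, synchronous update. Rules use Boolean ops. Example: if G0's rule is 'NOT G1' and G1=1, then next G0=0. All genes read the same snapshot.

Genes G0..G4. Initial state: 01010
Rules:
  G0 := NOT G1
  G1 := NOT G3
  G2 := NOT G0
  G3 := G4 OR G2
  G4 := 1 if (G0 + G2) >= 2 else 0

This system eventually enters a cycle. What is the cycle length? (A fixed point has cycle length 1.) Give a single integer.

Answer: 9

Derivation:
Step 0: 01010
Step 1: G0=NOT G1=NOT 1=0 G1=NOT G3=NOT 1=0 G2=NOT G0=NOT 0=1 G3=G4|G2=0|0=0 G4=(0+0>=2)=0 -> 00100
Step 2: G0=NOT G1=NOT 0=1 G1=NOT G3=NOT 0=1 G2=NOT G0=NOT 0=1 G3=G4|G2=0|1=1 G4=(0+1>=2)=0 -> 11110
Step 3: G0=NOT G1=NOT 1=0 G1=NOT G3=NOT 1=0 G2=NOT G0=NOT 1=0 G3=G4|G2=0|1=1 G4=(1+1>=2)=1 -> 00011
Step 4: G0=NOT G1=NOT 0=1 G1=NOT G3=NOT 1=0 G2=NOT G0=NOT 0=1 G3=G4|G2=1|0=1 G4=(0+0>=2)=0 -> 10110
Step 5: G0=NOT G1=NOT 0=1 G1=NOT G3=NOT 1=0 G2=NOT G0=NOT 1=0 G3=G4|G2=0|1=1 G4=(1+1>=2)=1 -> 10011
Step 6: G0=NOT G1=NOT 0=1 G1=NOT G3=NOT 1=0 G2=NOT G0=NOT 1=0 G3=G4|G2=1|0=1 G4=(1+0>=2)=0 -> 10010
Step 7: G0=NOT G1=NOT 0=1 G1=NOT G3=NOT 1=0 G2=NOT G0=NOT 1=0 G3=G4|G2=0|0=0 G4=(1+0>=2)=0 -> 10000
Step 8: G0=NOT G1=NOT 0=1 G1=NOT G3=NOT 0=1 G2=NOT G0=NOT 1=0 G3=G4|G2=0|0=0 G4=(1+0>=2)=0 -> 11000
Step 9: G0=NOT G1=NOT 1=0 G1=NOT G3=NOT 0=1 G2=NOT G0=NOT 1=0 G3=G4|G2=0|0=0 G4=(1+0>=2)=0 -> 01000
Step 10: G0=NOT G1=NOT 1=0 G1=NOT G3=NOT 0=1 G2=NOT G0=NOT 0=1 G3=G4|G2=0|0=0 G4=(0+0>=2)=0 -> 01100
Step 11: G0=NOT G1=NOT 1=0 G1=NOT G3=NOT 0=1 G2=NOT G0=NOT 0=1 G3=G4|G2=0|1=1 G4=(0+1>=2)=0 -> 01110
Step 12: G0=NOT G1=NOT 1=0 G1=NOT G3=NOT 1=0 G2=NOT G0=NOT 0=1 G3=G4|G2=0|1=1 G4=(0+1>=2)=0 -> 00110
Step 13: G0=NOT G1=NOT 0=1 G1=NOT G3=NOT 1=0 G2=NOT G0=NOT 0=1 G3=G4|G2=0|1=1 G4=(0+1>=2)=0 -> 10110
State from step 13 equals state from step 4 -> cycle length 9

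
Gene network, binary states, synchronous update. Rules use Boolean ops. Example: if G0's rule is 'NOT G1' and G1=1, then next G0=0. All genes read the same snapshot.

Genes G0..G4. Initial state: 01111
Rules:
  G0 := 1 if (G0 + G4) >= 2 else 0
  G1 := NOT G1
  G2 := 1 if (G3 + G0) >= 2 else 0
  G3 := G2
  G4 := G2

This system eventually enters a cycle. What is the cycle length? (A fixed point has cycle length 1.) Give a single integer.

Answer: 2

Derivation:
Step 0: 01111
Step 1: G0=(0+1>=2)=0 G1=NOT G1=NOT 1=0 G2=(1+0>=2)=0 G3=G2=1 G4=G2=1 -> 00011
Step 2: G0=(0+1>=2)=0 G1=NOT G1=NOT 0=1 G2=(1+0>=2)=0 G3=G2=0 G4=G2=0 -> 01000
Step 3: G0=(0+0>=2)=0 G1=NOT G1=NOT 1=0 G2=(0+0>=2)=0 G3=G2=0 G4=G2=0 -> 00000
Step 4: G0=(0+0>=2)=0 G1=NOT G1=NOT 0=1 G2=(0+0>=2)=0 G3=G2=0 G4=G2=0 -> 01000
State from step 4 equals state from step 2 -> cycle length 2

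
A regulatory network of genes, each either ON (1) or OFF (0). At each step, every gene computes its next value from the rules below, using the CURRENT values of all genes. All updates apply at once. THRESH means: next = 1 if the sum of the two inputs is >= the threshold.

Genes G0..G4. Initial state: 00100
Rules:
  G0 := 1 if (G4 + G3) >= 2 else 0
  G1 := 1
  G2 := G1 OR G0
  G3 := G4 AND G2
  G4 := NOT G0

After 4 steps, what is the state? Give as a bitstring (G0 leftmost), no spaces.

Step 1: G0=(0+0>=2)=0 G1=1(const) G2=G1|G0=0|0=0 G3=G4&G2=0&1=0 G4=NOT G0=NOT 0=1 -> 01001
Step 2: G0=(1+0>=2)=0 G1=1(const) G2=G1|G0=1|0=1 G3=G4&G2=1&0=0 G4=NOT G0=NOT 0=1 -> 01101
Step 3: G0=(1+0>=2)=0 G1=1(const) G2=G1|G0=1|0=1 G3=G4&G2=1&1=1 G4=NOT G0=NOT 0=1 -> 01111
Step 4: G0=(1+1>=2)=1 G1=1(const) G2=G1|G0=1|0=1 G3=G4&G2=1&1=1 G4=NOT G0=NOT 0=1 -> 11111

11111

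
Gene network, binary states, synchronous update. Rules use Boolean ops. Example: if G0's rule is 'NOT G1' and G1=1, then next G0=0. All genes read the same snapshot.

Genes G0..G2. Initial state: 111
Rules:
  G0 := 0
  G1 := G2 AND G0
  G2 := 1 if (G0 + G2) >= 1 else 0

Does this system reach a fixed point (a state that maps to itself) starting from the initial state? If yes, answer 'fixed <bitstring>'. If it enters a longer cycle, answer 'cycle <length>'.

Answer: fixed 001

Derivation:
Step 0: 111
Step 1: G0=0(const) G1=G2&G0=1&1=1 G2=(1+1>=1)=1 -> 011
Step 2: G0=0(const) G1=G2&G0=1&0=0 G2=(0+1>=1)=1 -> 001
Step 3: G0=0(const) G1=G2&G0=1&0=0 G2=(0+1>=1)=1 -> 001
Fixed point reached at step 2: 001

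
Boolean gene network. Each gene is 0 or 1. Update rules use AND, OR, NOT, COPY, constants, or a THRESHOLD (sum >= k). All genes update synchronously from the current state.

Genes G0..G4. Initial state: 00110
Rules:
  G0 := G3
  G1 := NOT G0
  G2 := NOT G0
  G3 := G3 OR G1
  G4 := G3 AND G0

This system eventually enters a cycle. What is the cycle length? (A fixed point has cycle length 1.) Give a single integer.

Step 0: 00110
Step 1: G0=G3=1 G1=NOT G0=NOT 0=1 G2=NOT G0=NOT 0=1 G3=G3|G1=1|0=1 G4=G3&G0=1&0=0 -> 11110
Step 2: G0=G3=1 G1=NOT G0=NOT 1=0 G2=NOT G0=NOT 1=0 G3=G3|G1=1|1=1 G4=G3&G0=1&1=1 -> 10011
Step 3: G0=G3=1 G1=NOT G0=NOT 1=0 G2=NOT G0=NOT 1=0 G3=G3|G1=1|0=1 G4=G3&G0=1&1=1 -> 10011
State from step 3 equals state from step 2 -> cycle length 1

Answer: 1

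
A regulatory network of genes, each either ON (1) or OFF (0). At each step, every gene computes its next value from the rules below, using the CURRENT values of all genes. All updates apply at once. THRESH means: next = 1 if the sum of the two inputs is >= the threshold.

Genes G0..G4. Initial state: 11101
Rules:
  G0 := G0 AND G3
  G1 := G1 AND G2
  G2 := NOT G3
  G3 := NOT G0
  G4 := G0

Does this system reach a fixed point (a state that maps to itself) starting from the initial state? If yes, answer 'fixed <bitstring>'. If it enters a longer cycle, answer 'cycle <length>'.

Answer: fixed 00010

Derivation:
Step 0: 11101
Step 1: G0=G0&G3=1&0=0 G1=G1&G2=1&1=1 G2=NOT G3=NOT 0=1 G3=NOT G0=NOT 1=0 G4=G0=1 -> 01101
Step 2: G0=G0&G3=0&0=0 G1=G1&G2=1&1=1 G2=NOT G3=NOT 0=1 G3=NOT G0=NOT 0=1 G4=G0=0 -> 01110
Step 3: G0=G0&G3=0&1=0 G1=G1&G2=1&1=1 G2=NOT G3=NOT 1=0 G3=NOT G0=NOT 0=1 G4=G0=0 -> 01010
Step 4: G0=G0&G3=0&1=0 G1=G1&G2=1&0=0 G2=NOT G3=NOT 1=0 G3=NOT G0=NOT 0=1 G4=G0=0 -> 00010
Step 5: G0=G0&G3=0&1=0 G1=G1&G2=0&0=0 G2=NOT G3=NOT 1=0 G3=NOT G0=NOT 0=1 G4=G0=0 -> 00010
Fixed point reached at step 4: 00010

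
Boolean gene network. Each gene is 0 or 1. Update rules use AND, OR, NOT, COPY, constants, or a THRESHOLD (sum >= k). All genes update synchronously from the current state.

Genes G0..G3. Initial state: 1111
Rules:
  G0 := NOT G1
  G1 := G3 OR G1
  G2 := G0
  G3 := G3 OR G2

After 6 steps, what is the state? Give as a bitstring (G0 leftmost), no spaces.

Step 1: G0=NOT G1=NOT 1=0 G1=G3|G1=1|1=1 G2=G0=1 G3=G3|G2=1|1=1 -> 0111
Step 2: G0=NOT G1=NOT 1=0 G1=G3|G1=1|1=1 G2=G0=0 G3=G3|G2=1|1=1 -> 0101
Step 3: G0=NOT G1=NOT 1=0 G1=G3|G1=1|1=1 G2=G0=0 G3=G3|G2=1|0=1 -> 0101
Step 4: G0=NOT G1=NOT 1=0 G1=G3|G1=1|1=1 G2=G0=0 G3=G3|G2=1|0=1 -> 0101
Step 5: G0=NOT G1=NOT 1=0 G1=G3|G1=1|1=1 G2=G0=0 G3=G3|G2=1|0=1 -> 0101
Step 6: G0=NOT G1=NOT 1=0 G1=G3|G1=1|1=1 G2=G0=0 G3=G3|G2=1|0=1 -> 0101

0101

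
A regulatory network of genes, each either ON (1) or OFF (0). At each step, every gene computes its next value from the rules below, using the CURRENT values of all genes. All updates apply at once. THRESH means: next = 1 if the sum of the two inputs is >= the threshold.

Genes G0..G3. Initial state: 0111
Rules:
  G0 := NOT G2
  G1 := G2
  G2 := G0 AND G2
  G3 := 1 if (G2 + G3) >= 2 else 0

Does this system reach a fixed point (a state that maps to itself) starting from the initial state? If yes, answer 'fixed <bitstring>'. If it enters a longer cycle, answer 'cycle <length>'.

Step 0: 0111
Step 1: G0=NOT G2=NOT 1=0 G1=G2=1 G2=G0&G2=0&1=0 G3=(1+1>=2)=1 -> 0101
Step 2: G0=NOT G2=NOT 0=1 G1=G2=0 G2=G0&G2=0&0=0 G3=(0+1>=2)=0 -> 1000
Step 3: G0=NOT G2=NOT 0=1 G1=G2=0 G2=G0&G2=1&0=0 G3=(0+0>=2)=0 -> 1000
Fixed point reached at step 2: 1000

Answer: fixed 1000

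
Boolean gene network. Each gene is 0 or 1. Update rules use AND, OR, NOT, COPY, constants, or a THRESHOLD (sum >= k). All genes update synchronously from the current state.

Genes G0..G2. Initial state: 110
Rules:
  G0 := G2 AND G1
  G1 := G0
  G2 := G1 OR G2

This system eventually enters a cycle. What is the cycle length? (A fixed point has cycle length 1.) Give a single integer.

Step 0: 110
Step 1: G0=G2&G1=0&1=0 G1=G0=1 G2=G1|G2=1|0=1 -> 011
Step 2: G0=G2&G1=1&1=1 G1=G0=0 G2=G1|G2=1|1=1 -> 101
Step 3: G0=G2&G1=1&0=0 G1=G0=1 G2=G1|G2=0|1=1 -> 011
State from step 3 equals state from step 1 -> cycle length 2

Answer: 2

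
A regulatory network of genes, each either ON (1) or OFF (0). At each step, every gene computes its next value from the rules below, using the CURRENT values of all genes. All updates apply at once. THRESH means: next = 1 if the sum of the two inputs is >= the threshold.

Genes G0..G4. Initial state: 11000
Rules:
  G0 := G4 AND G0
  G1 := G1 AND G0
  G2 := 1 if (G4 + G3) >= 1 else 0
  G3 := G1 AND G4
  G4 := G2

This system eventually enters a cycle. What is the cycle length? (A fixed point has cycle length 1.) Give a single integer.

Step 0: 11000
Step 1: G0=G4&G0=0&1=0 G1=G1&G0=1&1=1 G2=(0+0>=1)=0 G3=G1&G4=1&0=0 G4=G2=0 -> 01000
Step 2: G0=G4&G0=0&0=0 G1=G1&G0=1&0=0 G2=(0+0>=1)=0 G3=G1&G4=1&0=0 G4=G2=0 -> 00000
Step 3: G0=G4&G0=0&0=0 G1=G1&G0=0&0=0 G2=(0+0>=1)=0 G3=G1&G4=0&0=0 G4=G2=0 -> 00000
State from step 3 equals state from step 2 -> cycle length 1

Answer: 1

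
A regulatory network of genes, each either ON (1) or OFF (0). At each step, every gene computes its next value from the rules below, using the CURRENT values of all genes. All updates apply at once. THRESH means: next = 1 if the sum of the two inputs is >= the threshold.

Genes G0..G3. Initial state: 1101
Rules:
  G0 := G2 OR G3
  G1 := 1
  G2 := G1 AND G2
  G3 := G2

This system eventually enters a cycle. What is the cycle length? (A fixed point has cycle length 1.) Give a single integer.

Step 0: 1101
Step 1: G0=G2|G3=0|1=1 G1=1(const) G2=G1&G2=1&0=0 G3=G2=0 -> 1100
Step 2: G0=G2|G3=0|0=0 G1=1(const) G2=G1&G2=1&0=0 G3=G2=0 -> 0100
Step 3: G0=G2|G3=0|0=0 G1=1(const) G2=G1&G2=1&0=0 G3=G2=0 -> 0100
State from step 3 equals state from step 2 -> cycle length 1

Answer: 1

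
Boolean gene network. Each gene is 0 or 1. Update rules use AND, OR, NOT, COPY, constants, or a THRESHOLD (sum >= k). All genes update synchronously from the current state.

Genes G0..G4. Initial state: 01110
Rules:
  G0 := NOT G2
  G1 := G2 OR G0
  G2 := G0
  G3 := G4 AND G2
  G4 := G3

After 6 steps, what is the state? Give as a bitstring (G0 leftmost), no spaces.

Step 1: G0=NOT G2=NOT 1=0 G1=G2|G0=1|0=1 G2=G0=0 G3=G4&G2=0&1=0 G4=G3=1 -> 01001
Step 2: G0=NOT G2=NOT 0=1 G1=G2|G0=0|0=0 G2=G0=0 G3=G4&G2=1&0=0 G4=G3=0 -> 10000
Step 3: G0=NOT G2=NOT 0=1 G1=G2|G0=0|1=1 G2=G0=1 G3=G4&G2=0&0=0 G4=G3=0 -> 11100
Step 4: G0=NOT G2=NOT 1=0 G1=G2|G0=1|1=1 G2=G0=1 G3=G4&G2=0&1=0 G4=G3=0 -> 01100
Step 5: G0=NOT G2=NOT 1=0 G1=G2|G0=1|0=1 G2=G0=0 G3=G4&G2=0&1=0 G4=G3=0 -> 01000
Step 6: G0=NOT G2=NOT 0=1 G1=G2|G0=0|0=0 G2=G0=0 G3=G4&G2=0&0=0 G4=G3=0 -> 10000

10000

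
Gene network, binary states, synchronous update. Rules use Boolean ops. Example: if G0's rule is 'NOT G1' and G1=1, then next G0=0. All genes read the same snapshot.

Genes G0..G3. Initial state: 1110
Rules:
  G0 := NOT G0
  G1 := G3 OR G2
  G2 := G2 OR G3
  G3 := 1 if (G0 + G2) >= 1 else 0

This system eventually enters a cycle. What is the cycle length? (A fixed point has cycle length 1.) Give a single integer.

Answer: 2

Derivation:
Step 0: 1110
Step 1: G0=NOT G0=NOT 1=0 G1=G3|G2=0|1=1 G2=G2|G3=1|0=1 G3=(1+1>=1)=1 -> 0111
Step 2: G0=NOT G0=NOT 0=1 G1=G3|G2=1|1=1 G2=G2|G3=1|1=1 G3=(0+1>=1)=1 -> 1111
Step 3: G0=NOT G0=NOT 1=0 G1=G3|G2=1|1=1 G2=G2|G3=1|1=1 G3=(1+1>=1)=1 -> 0111
State from step 3 equals state from step 1 -> cycle length 2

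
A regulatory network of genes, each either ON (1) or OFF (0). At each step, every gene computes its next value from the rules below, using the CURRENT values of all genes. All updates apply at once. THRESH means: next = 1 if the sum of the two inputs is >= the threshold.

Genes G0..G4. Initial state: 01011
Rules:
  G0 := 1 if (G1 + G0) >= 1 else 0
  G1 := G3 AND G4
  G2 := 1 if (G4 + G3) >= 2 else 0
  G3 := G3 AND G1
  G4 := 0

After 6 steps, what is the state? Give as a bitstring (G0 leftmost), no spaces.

Step 1: G0=(1+0>=1)=1 G1=G3&G4=1&1=1 G2=(1+1>=2)=1 G3=G3&G1=1&1=1 G4=0(const) -> 11110
Step 2: G0=(1+1>=1)=1 G1=G3&G4=1&0=0 G2=(0+1>=2)=0 G3=G3&G1=1&1=1 G4=0(const) -> 10010
Step 3: G0=(0+1>=1)=1 G1=G3&G4=1&0=0 G2=(0+1>=2)=0 G3=G3&G1=1&0=0 G4=0(const) -> 10000
Step 4: G0=(0+1>=1)=1 G1=G3&G4=0&0=0 G2=(0+0>=2)=0 G3=G3&G1=0&0=0 G4=0(const) -> 10000
Step 5: G0=(0+1>=1)=1 G1=G3&G4=0&0=0 G2=(0+0>=2)=0 G3=G3&G1=0&0=0 G4=0(const) -> 10000
Step 6: G0=(0+1>=1)=1 G1=G3&G4=0&0=0 G2=(0+0>=2)=0 G3=G3&G1=0&0=0 G4=0(const) -> 10000

10000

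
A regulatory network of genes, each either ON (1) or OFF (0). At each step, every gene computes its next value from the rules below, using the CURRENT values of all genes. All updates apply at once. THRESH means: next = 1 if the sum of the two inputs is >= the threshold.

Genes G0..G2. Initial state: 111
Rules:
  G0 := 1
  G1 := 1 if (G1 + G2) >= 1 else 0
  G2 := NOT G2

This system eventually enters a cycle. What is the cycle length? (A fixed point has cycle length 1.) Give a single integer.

Answer: 2

Derivation:
Step 0: 111
Step 1: G0=1(const) G1=(1+1>=1)=1 G2=NOT G2=NOT 1=0 -> 110
Step 2: G0=1(const) G1=(1+0>=1)=1 G2=NOT G2=NOT 0=1 -> 111
State from step 2 equals state from step 0 -> cycle length 2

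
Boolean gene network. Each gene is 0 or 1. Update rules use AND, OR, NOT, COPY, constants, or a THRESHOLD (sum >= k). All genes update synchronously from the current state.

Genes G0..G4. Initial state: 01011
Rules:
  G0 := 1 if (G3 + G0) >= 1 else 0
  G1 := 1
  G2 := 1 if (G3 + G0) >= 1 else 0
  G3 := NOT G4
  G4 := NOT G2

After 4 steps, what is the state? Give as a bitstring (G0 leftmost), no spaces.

Step 1: G0=(1+0>=1)=1 G1=1(const) G2=(1+0>=1)=1 G3=NOT G4=NOT 1=0 G4=NOT G2=NOT 0=1 -> 11101
Step 2: G0=(0+1>=1)=1 G1=1(const) G2=(0+1>=1)=1 G3=NOT G4=NOT 1=0 G4=NOT G2=NOT 1=0 -> 11100
Step 3: G0=(0+1>=1)=1 G1=1(const) G2=(0+1>=1)=1 G3=NOT G4=NOT 0=1 G4=NOT G2=NOT 1=0 -> 11110
Step 4: G0=(1+1>=1)=1 G1=1(const) G2=(1+1>=1)=1 G3=NOT G4=NOT 0=1 G4=NOT G2=NOT 1=0 -> 11110

11110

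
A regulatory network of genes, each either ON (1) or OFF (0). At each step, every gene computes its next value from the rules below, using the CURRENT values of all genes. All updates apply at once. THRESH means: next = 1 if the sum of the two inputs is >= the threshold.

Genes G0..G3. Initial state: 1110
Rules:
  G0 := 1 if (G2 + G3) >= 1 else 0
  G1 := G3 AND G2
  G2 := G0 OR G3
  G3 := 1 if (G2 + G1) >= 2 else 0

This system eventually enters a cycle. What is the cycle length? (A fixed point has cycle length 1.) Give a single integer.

Step 0: 1110
Step 1: G0=(1+0>=1)=1 G1=G3&G2=0&1=0 G2=G0|G3=1|0=1 G3=(1+1>=2)=1 -> 1011
Step 2: G0=(1+1>=1)=1 G1=G3&G2=1&1=1 G2=G0|G3=1|1=1 G3=(1+0>=2)=0 -> 1110
State from step 2 equals state from step 0 -> cycle length 2

Answer: 2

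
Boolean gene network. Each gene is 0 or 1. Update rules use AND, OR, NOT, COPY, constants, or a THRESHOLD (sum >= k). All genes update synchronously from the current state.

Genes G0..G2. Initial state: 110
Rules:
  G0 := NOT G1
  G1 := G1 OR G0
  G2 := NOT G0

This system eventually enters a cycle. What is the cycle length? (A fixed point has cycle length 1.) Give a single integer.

Answer: 1

Derivation:
Step 0: 110
Step 1: G0=NOT G1=NOT 1=0 G1=G1|G0=1|1=1 G2=NOT G0=NOT 1=0 -> 010
Step 2: G0=NOT G1=NOT 1=0 G1=G1|G0=1|0=1 G2=NOT G0=NOT 0=1 -> 011
Step 3: G0=NOT G1=NOT 1=0 G1=G1|G0=1|0=1 G2=NOT G0=NOT 0=1 -> 011
State from step 3 equals state from step 2 -> cycle length 1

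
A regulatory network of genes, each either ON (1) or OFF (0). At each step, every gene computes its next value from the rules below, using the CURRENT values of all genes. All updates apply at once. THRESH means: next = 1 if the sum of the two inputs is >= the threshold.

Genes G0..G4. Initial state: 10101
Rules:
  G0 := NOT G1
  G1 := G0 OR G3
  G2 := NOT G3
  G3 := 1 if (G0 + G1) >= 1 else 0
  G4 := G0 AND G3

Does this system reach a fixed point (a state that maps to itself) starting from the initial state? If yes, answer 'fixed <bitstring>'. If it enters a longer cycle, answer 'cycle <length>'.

Step 0: 10101
Step 1: G0=NOT G1=NOT 0=1 G1=G0|G3=1|0=1 G2=NOT G3=NOT 0=1 G3=(1+0>=1)=1 G4=G0&G3=1&0=0 -> 11110
Step 2: G0=NOT G1=NOT 1=0 G1=G0|G3=1|1=1 G2=NOT G3=NOT 1=0 G3=(1+1>=1)=1 G4=G0&G3=1&1=1 -> 01011
Step 3: G0=NOT G1=NOT 1=0 G1=G0|G3=0|1=1 G2=NOT G3=NOT 1=0 G3=(0+1>=1)=1 G4=G0&G3=0&1=0 -> 01010
Step 4: G0=NOT G1=NOT 1=0 G1=G0|G3=0|1=1 G2=NOT G3=NOT 1=0 G3=(0+1>=1)=1 G4=G0&G3=0&1=0 -> 01010
Fixed point reached at step 3: 01010

Answer: fixed 01010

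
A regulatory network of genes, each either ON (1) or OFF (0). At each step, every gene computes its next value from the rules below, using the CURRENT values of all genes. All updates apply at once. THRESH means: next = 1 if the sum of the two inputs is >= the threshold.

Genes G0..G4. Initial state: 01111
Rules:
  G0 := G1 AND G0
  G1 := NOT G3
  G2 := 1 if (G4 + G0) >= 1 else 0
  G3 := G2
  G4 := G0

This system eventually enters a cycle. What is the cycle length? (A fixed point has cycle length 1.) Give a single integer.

Answer: 1

Derivation:
Step 0: 01111
Step 1: G0=G1&G0=1&0=0 G1=NOT G3=NOT 1=0 G2=(1+0>=1)=1 G3=G2=1 G4=G0=0 -> 00110
Step 2: G0=G1&G0=0&0=0 G1=NOT G3=NOT 1=0 G2=(0+0>=1)=0 G3=G2=1 G4=G0=0 -> 00010
Step 3: G0=G1&G0=0&0=0 G1=NOT G3=NOT 1=0 G2=(0+0>=1)=0 G3=G2=0 G4=G0=0 -> 00000
Step 4: G0=G1&G0=0&0=0 G1=NOT G3=NOT 0=1 G2=(0+0>=1)=0 G3=G2=0 G4=G0=0 -> 01000
Step 5: G0=G1&G0=1&0=0 G1=NOT G3=NOT 0=1 G2=(0+0>=1)=0 G3=G2=0 G4=G0=0 -> 01000
State from step 5 equals state from step 4 -> cycle length 1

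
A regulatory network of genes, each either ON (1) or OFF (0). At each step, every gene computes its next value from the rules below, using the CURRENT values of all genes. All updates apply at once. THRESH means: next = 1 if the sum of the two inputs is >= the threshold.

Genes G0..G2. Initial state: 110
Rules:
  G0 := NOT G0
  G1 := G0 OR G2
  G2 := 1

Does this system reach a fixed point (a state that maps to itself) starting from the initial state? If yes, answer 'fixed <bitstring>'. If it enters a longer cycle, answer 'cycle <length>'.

Step 0: 110
Step 1: G0=NOT G0=NOT 1=0 G1=G0|G2=1|0=1 G2=1(const) -> 011
Step 2: G0=NOT G0=NOT 0=1 G1=G0|G2=0|1=1 G2=1(const) -> 111
Step 3: G0=NOT G0=NOT 1=0 G1=G0|G2=1|1=1 G2=1(const) -> 011
Cycle of length 2 starting at step 1 -> no fixed point

Answer: cycle 2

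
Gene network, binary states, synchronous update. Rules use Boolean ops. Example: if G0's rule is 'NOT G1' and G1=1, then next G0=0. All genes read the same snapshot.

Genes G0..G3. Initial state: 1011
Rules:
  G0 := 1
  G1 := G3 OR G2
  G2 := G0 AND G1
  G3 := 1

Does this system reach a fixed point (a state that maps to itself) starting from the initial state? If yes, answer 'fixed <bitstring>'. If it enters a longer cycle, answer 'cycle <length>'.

Answer: fixed 1111

Derivation:
Step 0: 1011
Step 1: G0=1(const) G1=G3|G2=1|1=1 G2=G0&G1=1&0=0 G3=1(const) -> 1101
Step 2: G0=1(const) G1=G3|G2=1|0=1 G2=G0&G1=1&1=1 G3=1(const) -> 1111
Step 3: G0=1(const) G1=G3|G2=1|1=1 G2=G0&G1=1&1=1 G3=1(const) -> 1111
Fixed point reached at step 2: 1111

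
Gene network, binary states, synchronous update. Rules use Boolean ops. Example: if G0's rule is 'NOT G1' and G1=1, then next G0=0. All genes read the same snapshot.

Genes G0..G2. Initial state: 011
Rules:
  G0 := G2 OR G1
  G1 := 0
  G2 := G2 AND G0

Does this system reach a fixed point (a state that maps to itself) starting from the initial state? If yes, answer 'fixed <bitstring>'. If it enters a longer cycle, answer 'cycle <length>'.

Step 0: 011
Step 1: G0=G2|G1=1|1=1 G1=0(const) G2=G2&G0=1&0=0 -> 100
Step 2: G0=G2|G1=0|0=0 G1=0(const) G2=G2&G0=0&1=0 -> 000
Step 3: G0=G2|G1=0|0=0 G1=0(const) G2=G2&G0=0&0=0 -> 000
Fixed point reached at step 2: 000

Answer: fixed 000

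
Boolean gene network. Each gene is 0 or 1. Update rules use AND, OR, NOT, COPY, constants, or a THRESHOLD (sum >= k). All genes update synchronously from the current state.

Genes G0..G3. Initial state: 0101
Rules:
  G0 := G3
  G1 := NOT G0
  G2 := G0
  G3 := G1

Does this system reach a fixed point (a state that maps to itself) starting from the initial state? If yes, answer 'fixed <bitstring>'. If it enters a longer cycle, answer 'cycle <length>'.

Step 0: 0101
Step 1: G0=G3=1 G1=NOT G0=NOT 0=1 G2=G0=0 G3=G1=1 -> 1101
Step 2: G0=G3=1 G1=NOT G0=NOT 1=0 G2=G0=1 G3=G1=1 -> 1011
Step 3: G0=G3=1 G1=NOT G0=NOT 1=0 G2=G0=1 G3=G1=0 -> 1010
Step 4: G0=G3=0 G1=NOT G0=NOT 1=0 G2=G0=1 G3=G1=0 -> 0010
Step 5: G0=G3=0 G1=NOT G0=NOT 0=1 G2=G0=0 G3=G1=0 -> 0100
Step 6: G0=G3=0 G1=NOT G0=NOT 0=1 G2=G0=0 G3=G1=1 -> 0101
Cycle of length 6 starting at step 0 -> no fixed point

Answer: cycle 6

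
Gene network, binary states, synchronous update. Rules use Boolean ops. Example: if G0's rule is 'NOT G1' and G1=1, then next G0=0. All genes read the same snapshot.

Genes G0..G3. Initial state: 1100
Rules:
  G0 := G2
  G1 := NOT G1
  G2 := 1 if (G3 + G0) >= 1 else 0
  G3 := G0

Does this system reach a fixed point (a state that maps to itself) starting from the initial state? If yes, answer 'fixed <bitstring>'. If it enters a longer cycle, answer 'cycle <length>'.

Step 0: 1100
Step 1: G0=G2=0 G1=NOT G1=NOT 1=0 G2=(0+1>=1)=1 G3=G0=1 -> 0011
Step 2: G0=G2=1 G1=NOT G1=NOT 0=1 G2=(1+0>=1)=1 G3=G0=0 -> 1110
Step 3: G0=G2=1 G1=NOT G1=NOT 1=0 G2=(0+1>=1)=1 G3=G0=1 -> 1011
Step 4: G0=G2=1 G1=NOT G1=NOT 0=1 G2=(1+1>=1)=1 G3=G0=1 -> 1111
Step 5: G0=G2=1 G1=NOT G1=NOT 1=0 G2=(1+1>=1)=1 G3=G0=1 -> 1011
Cycle of length 2 starting at step 3 -> no fixed point

Answer: cycle 2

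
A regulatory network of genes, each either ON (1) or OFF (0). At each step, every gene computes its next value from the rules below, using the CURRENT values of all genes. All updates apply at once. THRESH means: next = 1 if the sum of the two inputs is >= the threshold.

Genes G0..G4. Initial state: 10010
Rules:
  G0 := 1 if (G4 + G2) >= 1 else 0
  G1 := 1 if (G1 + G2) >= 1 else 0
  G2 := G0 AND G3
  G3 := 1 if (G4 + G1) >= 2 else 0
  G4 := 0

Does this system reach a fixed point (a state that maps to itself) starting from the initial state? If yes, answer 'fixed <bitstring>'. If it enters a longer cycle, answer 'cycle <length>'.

Answer: fixed 01000

Derivation:
Step 0: 10010
Step 1: G0=(0+0>=1)=0 G1=(0+0>=1)=0 G2=G0&G3=1&1=1 G3=(0+0>=2)=0 G4=0(const) -> 00100
Step 2: G0=(0+1>=1)=1 G1=(0+1>=1)=1 G2=G0&G3=0&0=0 G3=(0+0>=2)=0 G4=0(const) -> 11000
Step 3: G0=(0+0>=1)=0 G1=(1+0>=1)=1 G2=G0&G3=1&0=0 G3=(0+1>=2)=0 G4=0(const) -> 01000
Step 4: G0=(0+0>=1)=0 G1=(1+0>=1)=1 G2=G0&G3=0&0=0 G3=(0+1>=2)=0 G4=0(const) -> 01000
Fixed point reached at step 3: 01000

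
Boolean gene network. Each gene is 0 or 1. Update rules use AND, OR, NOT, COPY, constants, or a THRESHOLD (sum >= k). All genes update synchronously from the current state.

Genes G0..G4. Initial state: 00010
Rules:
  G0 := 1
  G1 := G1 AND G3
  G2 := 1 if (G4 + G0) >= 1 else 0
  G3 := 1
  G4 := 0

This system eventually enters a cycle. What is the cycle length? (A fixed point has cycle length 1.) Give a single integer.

Answer: 1

Derivation:
Step 0: 00010
Step 1: G0=1(const) G1=G1&G3=0&1=0 G2=(0+0>=1)=0 G3=1(const) G4=0(const) -> 10010
Step 2: G0=1(const) G1=G1&G3=0&1=0 G2=(0+1>=1)=1 G3=1(const) G4=0(const) -> 10110
Step 3: G0=1(const) G1=G1&G3=0&1=0 G2=(0+1>=1)=1 G3=1(const) G4=0(const) -> 10110
State from step 3 equals state from step 2 -> cycle length 1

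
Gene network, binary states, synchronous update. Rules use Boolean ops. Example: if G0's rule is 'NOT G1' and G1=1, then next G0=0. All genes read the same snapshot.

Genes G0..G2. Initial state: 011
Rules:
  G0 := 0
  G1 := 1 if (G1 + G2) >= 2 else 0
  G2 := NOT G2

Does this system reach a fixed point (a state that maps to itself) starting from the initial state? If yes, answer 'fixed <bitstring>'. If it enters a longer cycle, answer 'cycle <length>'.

Step 0: 011
Step 1: G0=0(const) G1=(1+1>=2)=1 G2=NOT G2=NOT 1=0 -> 010
Step 2: G0=0(const) G1=(1+0>=2)=0 G2=NOT G2=NOT 0=1 -> 001
Step 3: G0=0(const) G1=(0+1>=2)=0 G2=NOT G2=NOT 1=0 -> 000
Step 4: G0=0(const) G1=(0+0>=2)=0 G2=NOT G2=NOT 0=1 -> 001
Cycle of length 2 starting at step 2 -> no fixed point

Answer: cycle 2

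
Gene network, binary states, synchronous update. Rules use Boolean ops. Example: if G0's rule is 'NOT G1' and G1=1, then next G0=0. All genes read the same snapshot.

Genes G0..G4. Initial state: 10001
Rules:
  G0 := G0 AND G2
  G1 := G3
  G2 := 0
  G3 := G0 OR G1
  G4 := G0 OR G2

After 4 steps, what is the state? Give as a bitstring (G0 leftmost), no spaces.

Step 1: G0=G0&G2=1&0=0 G1=G3=0 G2=0(const) G3=G0|G1=1|0=1 G4=G0|G2=1|0=1 -> 00011
Step 2: G0=G0&G2=0&0=0 G1=G3=1 G2=0(const) G3=G0|G1=0|0=0 G4=G0|G2=0|0=0 -> 01000
Step 3: G0=G0&G2=0&0=0 G1=G3=0 G2=0(const) G3=G0|G1=0|1=1 G4=G0|G2=0|0=0 -> 00010
Step 4: G0=G0&G2=0&0=0 G1=G3=1 G2=0(const) G3=G0|G1=0|0=0 G4=G0|G2=0|0=0 -> 01000

01000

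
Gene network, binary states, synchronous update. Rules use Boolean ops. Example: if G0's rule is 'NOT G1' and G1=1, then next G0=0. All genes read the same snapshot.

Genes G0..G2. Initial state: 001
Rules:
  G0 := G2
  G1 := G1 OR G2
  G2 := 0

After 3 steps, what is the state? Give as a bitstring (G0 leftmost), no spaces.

Step 1: G0=G2=1 G1=G1|G2=0|1=1 G2=0(const) -> 110
Step 2: G0=G2=0 G1=G1|G2=1|0=1 G2=0(const) -> 010
Step 3: G0=G2=0 G1=G1|G2=1|0=1 G2=0(const) -> 010

010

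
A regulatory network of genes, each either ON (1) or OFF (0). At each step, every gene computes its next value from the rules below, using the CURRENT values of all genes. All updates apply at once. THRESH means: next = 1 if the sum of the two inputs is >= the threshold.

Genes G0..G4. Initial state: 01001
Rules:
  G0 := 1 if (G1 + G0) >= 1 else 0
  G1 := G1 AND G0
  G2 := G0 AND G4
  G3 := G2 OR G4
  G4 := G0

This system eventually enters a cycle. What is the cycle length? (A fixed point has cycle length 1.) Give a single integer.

Answer: 1

Derivation:
Step 0: 01001
Step 1: G0=(1+0>=1)=1 G1=G1&G0=1&0=0 G2=G0&G4=0&1=0 G3=G2|G4=0|1=1 G4=G0=0 -> 10010
Step 2: G0=(0+1>=1)=1 G1=G1&G0=0&1=0 G2=G0&G4=1&0=0 G3=G2|G4=0|0=0 G4=G0=1 -> 10001
Step 3: G0=(0+1>=1)=1 G1=G1&G0=0&1=0 G2=G0&G4=1&1=1 G3=G2|G4=0|1=1 G4=G0=1 -> 10111
Step 4: G0=(0+1>=1)=1 G1=G1&G0=0&1=0 G2=G0&G4=1&1=1 G3=G2|G4=1|1=1 G4=G0=1 -> 10111
State from step 4 equals state from step 3 -> cycle length 1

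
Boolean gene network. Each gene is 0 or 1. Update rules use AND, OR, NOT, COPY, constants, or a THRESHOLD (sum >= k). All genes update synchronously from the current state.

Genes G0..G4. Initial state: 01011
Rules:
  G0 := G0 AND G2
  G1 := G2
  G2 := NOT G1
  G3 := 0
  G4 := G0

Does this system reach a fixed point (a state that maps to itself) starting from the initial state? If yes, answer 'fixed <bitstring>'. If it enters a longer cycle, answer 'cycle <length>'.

Answer: cycle 4

Derivation:
Step 0: 01011
Step 1: G0=G0&G2=0&0=0 G1=G2=0 G2=NOT G1=NOT 1=0 G3=0(const) G4=G0=0 -> 00000
Step 2: G0=G0&G2=0&0=0 G1=G2=0 G2=NOT G1=NOT 0=1 G3=0(const) G4=G0=0 -> 00100
Step 3: G0=G0&G2=0&1=0 G1=G2=1 G2=NOT G1=NOT 0=1 G3=0(const) G4=G0=0 -> 01100
Step 4: G0=G0&G2=0&1=0 G1=G2=1 G2=NOT G1=NOT 1=0 G3=0(const) G4=G0=0 -> 01000
Step 5: G0=G0&G2=0&0=0 G1=G2=0 G2=NOT G1=NOT 1=0 G3=0(const) G4=G0=0 -> 00000
Cycle of length 4 starting at step 1 -> no fixed point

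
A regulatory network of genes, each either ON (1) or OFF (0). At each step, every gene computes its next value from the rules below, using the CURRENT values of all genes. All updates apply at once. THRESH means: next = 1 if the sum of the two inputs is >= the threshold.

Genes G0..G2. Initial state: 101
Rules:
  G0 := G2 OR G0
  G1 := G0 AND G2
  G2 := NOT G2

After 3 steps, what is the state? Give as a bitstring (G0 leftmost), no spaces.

Step 1: G0=G2|G0=1|1=1 G1=G0&G2=1&1=1 G2=NOT G2=NOT 1=0 -> 110
Step 2: G0=G2|G0=0|1=1 G1=G0&G2=1&0=0 G2=NOT G2=NOT 0=1 -> 101
Step 3: G0=G2|G0=1|1=1 G1=G0&G2=1&1=1 G2=NOT G2=NOT 1=0 -> 110

110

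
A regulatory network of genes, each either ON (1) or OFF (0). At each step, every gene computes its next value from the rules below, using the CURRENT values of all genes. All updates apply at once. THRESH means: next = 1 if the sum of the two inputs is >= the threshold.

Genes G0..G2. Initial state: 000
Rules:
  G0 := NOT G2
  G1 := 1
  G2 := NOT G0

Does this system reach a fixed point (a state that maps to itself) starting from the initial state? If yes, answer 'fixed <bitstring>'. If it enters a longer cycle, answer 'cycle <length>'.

Answer: cycle 2

Derivation:
Step 0: 000
Step 1: G0=NOT G2=NOT 0=1 G1=1(const) G2=NOT G0=NOT 0=1 -> 111
Step 2: G0=NOT G2=NOT 1=0 G1=1(const) G2=NOT G0=NOT 1=0 -> 010
Step 3: G0=NOT G2=NOT 0=1 G1=1(const) G2=NOT G0=NOT 0=1 -> 111
Cycle of length 2 starting at step 1 -> no fixed point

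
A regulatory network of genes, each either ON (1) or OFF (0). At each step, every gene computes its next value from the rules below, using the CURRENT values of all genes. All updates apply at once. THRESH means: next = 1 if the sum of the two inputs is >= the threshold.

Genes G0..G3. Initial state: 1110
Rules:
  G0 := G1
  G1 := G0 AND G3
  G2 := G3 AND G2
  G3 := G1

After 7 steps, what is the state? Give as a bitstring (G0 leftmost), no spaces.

Step 1: G0=G1=1 G1=G0&G3=1&0=0 G2=G3&G2=0&1=0 G3=G1=1 -> 1001
Step 2: G0=G1=0 G1=G0&G3=1&1=1 G2=G3&G2=1&0=0 G3=G1=0 -> 0100
Step 3: G0=G1=1 G1=G0&G3=0&0=0 G2=G3&G2=0&0=0 G3=G1=1 -> 1001
Step 4: G0=G1=0 G1=G0&G3=1&1=1 G2=G3&G2=1&0=0 G3=G1=0 -> 0100
Step 5: G0=G1=1 G1=G0&G3=0&0=0 G2=G3&G2=0&0=0 G3=G1=1 -> 1001
Step 6: G0=G1=0 G1=G0&G3=1&1=1 G2=G3&G2=1&0=0 G3=G1=0 -> 0100
Step 7: G0=G1=1 G1=G0&G3=0&0=0 G2=G3&G2=0&0=0 G3=G1=1 -> 1001

1001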